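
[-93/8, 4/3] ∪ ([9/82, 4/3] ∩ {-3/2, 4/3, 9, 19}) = [-93/8, 4/3]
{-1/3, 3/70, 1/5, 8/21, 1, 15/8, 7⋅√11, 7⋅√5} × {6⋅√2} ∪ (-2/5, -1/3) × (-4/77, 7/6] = ((-2/5, -1/3) × (-4/77, 7/6]) ∪ ({-1/3, 3/70, 1/5, 8/21, 1, 15/8, 7⋅√11, 7⋅√5} × {6⋅√2})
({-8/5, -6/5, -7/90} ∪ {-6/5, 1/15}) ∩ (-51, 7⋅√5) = {-8/5, -6/5, -7/90, 1/15}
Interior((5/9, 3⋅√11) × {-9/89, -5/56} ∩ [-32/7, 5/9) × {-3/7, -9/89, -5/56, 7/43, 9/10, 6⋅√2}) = ∅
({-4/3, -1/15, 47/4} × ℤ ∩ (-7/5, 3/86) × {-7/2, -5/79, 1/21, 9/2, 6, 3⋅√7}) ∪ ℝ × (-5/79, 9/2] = ({-4/3, -1/15} × {6}) ∪ (ℝ × (-5/79, 9/2])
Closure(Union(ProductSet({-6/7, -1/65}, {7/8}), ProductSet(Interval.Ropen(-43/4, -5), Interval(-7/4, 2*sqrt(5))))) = Union(ProductSet({-6/7, -1/65}, {7/8}), ProductSet(Interval(-43/4, -5), Interval(-7/4, 2*sqrt(5))))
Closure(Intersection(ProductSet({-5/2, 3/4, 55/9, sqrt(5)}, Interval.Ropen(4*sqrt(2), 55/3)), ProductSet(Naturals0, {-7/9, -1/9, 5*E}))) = EmptySet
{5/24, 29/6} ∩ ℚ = {5/24, 29/6}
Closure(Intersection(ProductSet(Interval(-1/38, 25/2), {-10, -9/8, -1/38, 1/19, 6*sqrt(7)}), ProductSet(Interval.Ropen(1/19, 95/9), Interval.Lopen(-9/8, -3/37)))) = EmptySet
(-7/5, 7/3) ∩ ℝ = (-7/5, 7/3)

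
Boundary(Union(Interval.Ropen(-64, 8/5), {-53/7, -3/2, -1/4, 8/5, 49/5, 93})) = {-64, 8/5, 49/5, 93}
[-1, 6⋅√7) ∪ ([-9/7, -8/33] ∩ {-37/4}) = [-1, 6⋅√7)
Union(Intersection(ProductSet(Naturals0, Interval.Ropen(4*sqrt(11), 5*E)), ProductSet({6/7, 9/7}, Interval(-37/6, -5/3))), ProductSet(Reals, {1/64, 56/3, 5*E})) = ProductSet(Reals, {1/64, 56/3, 5*E})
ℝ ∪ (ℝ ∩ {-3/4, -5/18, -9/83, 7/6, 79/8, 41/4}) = ℝ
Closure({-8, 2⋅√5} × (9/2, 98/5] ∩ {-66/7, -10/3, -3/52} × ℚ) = ∅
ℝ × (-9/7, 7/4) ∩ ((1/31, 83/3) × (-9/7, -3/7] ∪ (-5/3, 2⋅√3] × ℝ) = ((1/31, 83/3) × (-9/7, -3/7]) ∪ ((-5/3, 2⋅√3] × (-9/7, 7/4))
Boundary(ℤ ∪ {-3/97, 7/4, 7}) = ℤ ∪ {-3/97, 7/4}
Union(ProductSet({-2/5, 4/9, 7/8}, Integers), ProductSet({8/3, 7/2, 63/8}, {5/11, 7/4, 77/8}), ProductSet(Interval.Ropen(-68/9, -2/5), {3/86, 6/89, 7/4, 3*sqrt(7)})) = Union(ProductSet({-2/5, 4/9, 7/8}, Integers), ProductSet({8/3, 7/2, 63/8}, {5/11, 7/4, 77/8}), ProductSet(Interval.Ropen(-68/9, -2/5), {3/86, 6/89, 7/4, 3*sqrt(7)}))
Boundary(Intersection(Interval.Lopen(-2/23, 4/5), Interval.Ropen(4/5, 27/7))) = {4/5}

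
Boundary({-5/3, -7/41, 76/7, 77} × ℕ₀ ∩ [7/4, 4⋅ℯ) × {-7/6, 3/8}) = ∅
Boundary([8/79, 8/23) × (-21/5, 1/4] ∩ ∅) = ∅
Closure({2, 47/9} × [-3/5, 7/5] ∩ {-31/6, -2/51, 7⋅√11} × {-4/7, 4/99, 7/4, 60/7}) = ∅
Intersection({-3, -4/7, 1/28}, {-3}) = {-3}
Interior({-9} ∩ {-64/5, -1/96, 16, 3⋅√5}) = ∅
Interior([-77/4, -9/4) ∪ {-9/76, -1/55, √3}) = (-77/4, -9/4)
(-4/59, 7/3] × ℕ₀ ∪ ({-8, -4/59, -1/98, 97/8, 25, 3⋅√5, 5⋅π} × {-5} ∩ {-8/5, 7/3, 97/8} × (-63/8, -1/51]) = ({97/8} × {-5}) ∪ ((-4/59, 7/3] × ℕ₀)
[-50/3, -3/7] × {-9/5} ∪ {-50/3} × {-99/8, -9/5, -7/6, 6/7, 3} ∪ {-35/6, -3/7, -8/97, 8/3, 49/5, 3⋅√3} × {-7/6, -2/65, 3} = ([-50/3, -3/7] × {-9/5}) ∪ ({-50/3} × {-99/8, -9/5, -7/6, 6/7, 3}) ∪ ({-35/6, -3/7, -8/97, 8/3, 49/5, 3⋅√3} × {-7/6, -2/65, 3})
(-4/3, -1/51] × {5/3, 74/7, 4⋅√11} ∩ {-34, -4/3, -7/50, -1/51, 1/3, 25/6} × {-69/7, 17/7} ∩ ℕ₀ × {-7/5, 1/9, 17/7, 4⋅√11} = ∅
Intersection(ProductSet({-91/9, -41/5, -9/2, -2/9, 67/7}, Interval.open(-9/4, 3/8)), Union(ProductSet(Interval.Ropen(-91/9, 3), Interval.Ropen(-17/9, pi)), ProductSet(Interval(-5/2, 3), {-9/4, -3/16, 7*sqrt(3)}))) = ProductSet({-91/9, -41/5, -9/2, -2/9}, Interval.Ropen(-17/9, 3/8))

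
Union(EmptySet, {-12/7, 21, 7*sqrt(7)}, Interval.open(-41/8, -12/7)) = Union({21, 7*sqrt(7)}, Interval.Lopen(-41/8, -12/7))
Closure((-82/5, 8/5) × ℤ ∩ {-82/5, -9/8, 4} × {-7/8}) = ∅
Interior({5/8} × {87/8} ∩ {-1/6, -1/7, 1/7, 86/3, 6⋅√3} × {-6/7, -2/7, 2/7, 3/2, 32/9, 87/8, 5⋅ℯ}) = ∅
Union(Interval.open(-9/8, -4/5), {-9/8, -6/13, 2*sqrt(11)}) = Union({-6/13, 2*sqrt(11)}, Interval.Ropen(-9/8, -4/5))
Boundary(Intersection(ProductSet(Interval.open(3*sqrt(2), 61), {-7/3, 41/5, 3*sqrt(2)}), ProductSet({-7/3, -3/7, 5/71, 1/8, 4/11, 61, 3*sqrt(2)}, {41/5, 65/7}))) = EmptySet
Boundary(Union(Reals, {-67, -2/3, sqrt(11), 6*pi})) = EmptySet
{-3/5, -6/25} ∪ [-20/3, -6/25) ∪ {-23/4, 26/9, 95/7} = [-20/3, -6/25] ∪ {26/9, 95/7}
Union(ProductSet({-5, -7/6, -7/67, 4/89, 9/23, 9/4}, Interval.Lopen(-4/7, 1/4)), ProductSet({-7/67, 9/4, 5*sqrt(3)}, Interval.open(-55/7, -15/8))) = Union(ProductSet({-7/67, 9/4, 5*sqrt(3)}, Interval.open(-55/7, -15/8)), ProductSet({-5, -7/6, -7/67, 4/89, 9/23, 9/4}, Interval.Lopen(-4/7, 1/4)))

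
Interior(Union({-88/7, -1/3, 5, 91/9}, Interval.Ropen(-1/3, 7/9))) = Interval.open(-1/3, 7/9)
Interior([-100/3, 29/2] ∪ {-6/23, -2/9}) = (-100/3, 29/2)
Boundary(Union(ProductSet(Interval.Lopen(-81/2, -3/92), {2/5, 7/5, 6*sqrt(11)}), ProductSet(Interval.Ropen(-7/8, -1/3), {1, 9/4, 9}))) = Union(ProductSet(Interval(-81/2, -3/92), {2/5, 7/5, 6*sqrt(11)}), ProductSet(Interval(-7/8, -1/3), {1, 9/4, 9}))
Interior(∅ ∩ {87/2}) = ∅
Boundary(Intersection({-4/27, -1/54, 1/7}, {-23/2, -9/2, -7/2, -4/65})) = EmptySet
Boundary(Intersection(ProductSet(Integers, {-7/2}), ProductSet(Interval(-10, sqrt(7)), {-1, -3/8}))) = EmptySet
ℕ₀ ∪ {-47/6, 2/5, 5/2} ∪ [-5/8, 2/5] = {-47/6, 5/2} ∪ [-5/8, 2/5] ∪ ℕ₀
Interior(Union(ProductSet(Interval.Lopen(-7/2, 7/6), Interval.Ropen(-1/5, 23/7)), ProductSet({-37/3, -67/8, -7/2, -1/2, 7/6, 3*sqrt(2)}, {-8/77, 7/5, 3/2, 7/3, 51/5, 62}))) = ProductSet(Interval.open(-7/2, 7/6), Interval.open(-1/5, 23/7))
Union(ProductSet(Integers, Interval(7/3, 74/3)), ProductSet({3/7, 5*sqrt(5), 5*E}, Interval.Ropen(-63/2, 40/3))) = Union(ProductSet({3/7, 5*sqrt(5), 5*E}, Interval.Ropen(-63/2, 40/3)), ProductSet(Integers, Interval(7/3, 74/3)))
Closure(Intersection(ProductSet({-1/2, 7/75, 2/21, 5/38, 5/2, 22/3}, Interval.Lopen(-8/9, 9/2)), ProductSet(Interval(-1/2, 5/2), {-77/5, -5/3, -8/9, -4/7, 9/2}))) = ProductSet({-1/2, 7/75, 2/21, 5/38, 5/2}, {-4/7, 9/2})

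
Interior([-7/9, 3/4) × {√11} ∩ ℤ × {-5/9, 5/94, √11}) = ∅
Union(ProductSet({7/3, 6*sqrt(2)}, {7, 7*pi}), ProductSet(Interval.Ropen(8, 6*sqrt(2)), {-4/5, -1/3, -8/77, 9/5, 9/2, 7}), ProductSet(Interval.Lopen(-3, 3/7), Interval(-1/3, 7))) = Union(ProductSet({7/3, 6*sqrt(2)}, {7, 7*pi}), ProductSet(Interval.Lopen(-3, 3/7), Interval(-1/3, 7)), ProductSet(Interval.Ropen(8, 6*sqrt(2)), {-4/5, -1/3, -8/77, 9/5, 9/2, 7}))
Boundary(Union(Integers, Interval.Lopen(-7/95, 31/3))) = Union(Complement(Integers, Interval.open(-7/95, 31/3)), {-7/95, 31/3})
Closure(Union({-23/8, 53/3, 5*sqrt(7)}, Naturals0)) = Union({-23/8, 53/3, 5*sqrt(7)}, Naturals0)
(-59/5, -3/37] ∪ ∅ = (-59/5, -3/37]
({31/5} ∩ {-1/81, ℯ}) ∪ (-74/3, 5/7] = (-74/3, 5/7]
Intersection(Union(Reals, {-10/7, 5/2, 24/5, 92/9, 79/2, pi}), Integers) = Integers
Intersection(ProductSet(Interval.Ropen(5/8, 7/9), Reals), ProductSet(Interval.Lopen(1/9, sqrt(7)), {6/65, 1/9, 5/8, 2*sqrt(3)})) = ProductSet(Interval.Ropen(5/8, 7/9), {6/65, 1/9, 5/8, 2*sqrt(3)})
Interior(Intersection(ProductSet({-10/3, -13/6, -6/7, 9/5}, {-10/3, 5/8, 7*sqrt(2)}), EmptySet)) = EmptySet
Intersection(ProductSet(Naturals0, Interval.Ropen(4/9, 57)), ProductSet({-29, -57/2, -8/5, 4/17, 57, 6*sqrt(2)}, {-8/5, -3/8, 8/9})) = ProductSet({57}, {8/9})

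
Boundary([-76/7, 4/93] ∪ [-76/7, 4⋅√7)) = {-76/7, 4⋅√7}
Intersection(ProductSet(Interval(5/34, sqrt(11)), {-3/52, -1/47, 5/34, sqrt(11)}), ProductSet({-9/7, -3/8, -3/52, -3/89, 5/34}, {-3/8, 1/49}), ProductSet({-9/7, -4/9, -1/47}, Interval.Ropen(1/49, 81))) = EmptySet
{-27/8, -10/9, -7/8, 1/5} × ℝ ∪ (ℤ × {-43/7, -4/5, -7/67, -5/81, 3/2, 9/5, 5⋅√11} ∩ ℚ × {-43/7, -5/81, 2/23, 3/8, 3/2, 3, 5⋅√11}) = ({-27/8, -10/9, -7/8, 1/5} × ℝ) ∪ (ℤ × {-43/7, -5/81, 3/2, 5⋅√11})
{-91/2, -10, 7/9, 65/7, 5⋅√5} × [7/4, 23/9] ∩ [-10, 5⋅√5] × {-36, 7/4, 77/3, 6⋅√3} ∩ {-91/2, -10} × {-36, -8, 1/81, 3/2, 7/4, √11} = {-10} × {7/4}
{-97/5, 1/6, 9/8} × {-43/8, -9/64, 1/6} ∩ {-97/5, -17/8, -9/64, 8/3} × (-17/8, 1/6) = {-97/5} × {-9/64}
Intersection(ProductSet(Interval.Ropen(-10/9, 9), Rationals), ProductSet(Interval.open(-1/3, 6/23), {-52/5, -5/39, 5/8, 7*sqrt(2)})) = ProductSet(Interval.open(-1/3, 6/23), {-52/5, -5/39, 5/8})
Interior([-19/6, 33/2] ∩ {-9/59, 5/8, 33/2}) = ∅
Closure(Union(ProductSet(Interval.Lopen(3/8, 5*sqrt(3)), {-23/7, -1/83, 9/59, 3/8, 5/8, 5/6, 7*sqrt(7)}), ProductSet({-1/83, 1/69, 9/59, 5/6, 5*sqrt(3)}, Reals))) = Union(ProductSet({-1/83, 1/69, 9/59, 5/6, 5*sqrt(3)}, Reals), ProductSet(Interval(3/8, 5*sqrt(3)), {-23/7, -1/83, 9/59, 3/8, 5/8, 5/6, 7*sqrt(7)}))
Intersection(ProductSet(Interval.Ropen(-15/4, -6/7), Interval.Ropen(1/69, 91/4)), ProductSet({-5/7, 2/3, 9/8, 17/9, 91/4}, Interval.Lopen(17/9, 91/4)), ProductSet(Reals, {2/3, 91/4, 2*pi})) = EmptySet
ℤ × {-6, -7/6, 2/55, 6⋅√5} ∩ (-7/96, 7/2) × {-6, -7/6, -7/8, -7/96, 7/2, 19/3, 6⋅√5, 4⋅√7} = {0, 1, 2, 3} × {-6, -7/6, 6⋅√5}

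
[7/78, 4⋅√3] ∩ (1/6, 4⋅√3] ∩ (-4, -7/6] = ∅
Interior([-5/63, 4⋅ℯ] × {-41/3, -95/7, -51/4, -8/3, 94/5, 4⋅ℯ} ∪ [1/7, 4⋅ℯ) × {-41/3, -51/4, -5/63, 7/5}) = ∅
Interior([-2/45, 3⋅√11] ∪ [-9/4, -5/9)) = (-9/4, -5/9) ∪ (-2/45, 3⋅√11)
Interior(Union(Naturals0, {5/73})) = EmptySet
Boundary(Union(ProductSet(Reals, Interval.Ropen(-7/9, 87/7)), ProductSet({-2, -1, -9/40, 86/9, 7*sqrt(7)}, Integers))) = Union(ProductSet({-2, -1, -9/40, 86/9, 7*sqrt(7)}, Complement(Integers, Interval.open(-7/9, 87/7))), ProductSet(Reals, {-7/9, 87/7}))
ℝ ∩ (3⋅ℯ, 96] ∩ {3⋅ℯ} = ∅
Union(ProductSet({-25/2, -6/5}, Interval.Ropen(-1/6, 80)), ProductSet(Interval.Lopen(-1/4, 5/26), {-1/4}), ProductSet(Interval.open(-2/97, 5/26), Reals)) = Union(ProductSet({-25/2, -6/5}, Interval.Ropen(-1/6, 80)), ProductSet(Interval.Lopen(-1/4, 5/26), {-1/4}), ProductSet(Interval.open(-2/97, 5/26), Reals))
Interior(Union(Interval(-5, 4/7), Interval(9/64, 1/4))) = Interval.open(-5, 4/7)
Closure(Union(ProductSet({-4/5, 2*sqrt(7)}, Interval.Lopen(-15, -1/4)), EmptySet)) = ProductSet({-4/5, 2*sqrt(7)}, Interval(-15, -1/4))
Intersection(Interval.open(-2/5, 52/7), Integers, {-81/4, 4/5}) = EmptySet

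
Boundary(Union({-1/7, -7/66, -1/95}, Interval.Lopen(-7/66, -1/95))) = {-1/7, -7/66, -1/95}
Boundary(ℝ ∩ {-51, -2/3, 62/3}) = {-51, -2/3, 62/3}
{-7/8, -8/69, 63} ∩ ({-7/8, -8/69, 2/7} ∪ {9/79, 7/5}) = {-7/8, -8/69}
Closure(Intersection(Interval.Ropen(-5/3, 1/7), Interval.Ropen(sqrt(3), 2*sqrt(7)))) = EmptySet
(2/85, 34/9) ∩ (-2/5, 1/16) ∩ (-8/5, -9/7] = ∅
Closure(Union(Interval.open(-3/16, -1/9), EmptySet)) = Interval(-3/16, -1/9)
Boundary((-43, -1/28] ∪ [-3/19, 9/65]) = {-43, 9/65}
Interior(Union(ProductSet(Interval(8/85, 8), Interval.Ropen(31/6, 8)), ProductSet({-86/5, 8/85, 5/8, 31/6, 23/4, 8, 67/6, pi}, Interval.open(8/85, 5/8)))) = ProductSet(Interval.open(8/85, 8), Interval.open(31/6, 8))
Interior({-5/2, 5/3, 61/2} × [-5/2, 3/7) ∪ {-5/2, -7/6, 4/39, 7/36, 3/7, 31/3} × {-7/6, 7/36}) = ∅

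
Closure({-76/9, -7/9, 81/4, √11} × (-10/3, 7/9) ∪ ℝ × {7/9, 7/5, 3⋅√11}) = (ℝ × {7/9, 7/5, 3⋅√11}) ∪ ({-76/9, -7/9, 81/4, √11} × [-10/3, 7/9])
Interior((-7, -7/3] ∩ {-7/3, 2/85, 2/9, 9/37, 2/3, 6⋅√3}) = ∅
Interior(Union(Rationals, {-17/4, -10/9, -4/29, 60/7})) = EmptySet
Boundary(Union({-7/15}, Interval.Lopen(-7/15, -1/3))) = {-7/15, -1/3}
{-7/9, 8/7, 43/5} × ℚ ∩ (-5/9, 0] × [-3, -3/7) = ∅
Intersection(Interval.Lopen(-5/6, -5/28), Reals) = Interval.Lopen(-5/6, -5/28)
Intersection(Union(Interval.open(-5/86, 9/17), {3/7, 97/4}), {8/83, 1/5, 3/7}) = {8/83, 1/5, 3/7}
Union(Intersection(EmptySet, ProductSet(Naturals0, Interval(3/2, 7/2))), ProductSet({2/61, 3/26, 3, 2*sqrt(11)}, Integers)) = ProductSet({2/61, 3/26, 3, 2*sqrt(11)}, Integers)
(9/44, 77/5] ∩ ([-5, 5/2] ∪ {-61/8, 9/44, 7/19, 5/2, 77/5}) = (9/44, 5/2] ∪ {77/5}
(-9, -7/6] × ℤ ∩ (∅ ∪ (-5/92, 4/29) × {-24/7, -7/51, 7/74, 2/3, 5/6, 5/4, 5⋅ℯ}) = ∅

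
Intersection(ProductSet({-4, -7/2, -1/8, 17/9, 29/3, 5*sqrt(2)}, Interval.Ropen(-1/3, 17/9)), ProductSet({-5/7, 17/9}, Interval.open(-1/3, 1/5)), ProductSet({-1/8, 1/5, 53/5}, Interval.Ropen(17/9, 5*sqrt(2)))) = EmptySet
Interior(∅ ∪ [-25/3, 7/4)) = (-25/3, 7/4)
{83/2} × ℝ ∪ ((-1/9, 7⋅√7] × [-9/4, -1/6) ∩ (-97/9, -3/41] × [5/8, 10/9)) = {83/2} × ℝ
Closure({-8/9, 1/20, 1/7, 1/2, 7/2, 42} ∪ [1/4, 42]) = {-8/9, 1/20, 1/7} ∪ [1/4, 42]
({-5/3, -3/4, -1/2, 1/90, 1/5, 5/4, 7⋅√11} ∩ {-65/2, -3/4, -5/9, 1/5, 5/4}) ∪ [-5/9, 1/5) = {-3/4, 5/4} ∪ [-5/9, 1/5]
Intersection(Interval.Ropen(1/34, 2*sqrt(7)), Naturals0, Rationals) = Range(1, 6, 1)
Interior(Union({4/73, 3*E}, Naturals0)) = EmptySet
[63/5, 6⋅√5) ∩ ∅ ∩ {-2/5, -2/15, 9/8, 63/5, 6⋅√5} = ∅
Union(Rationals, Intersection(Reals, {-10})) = Rationals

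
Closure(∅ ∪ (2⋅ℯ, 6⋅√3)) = [2⋅ℯ, 6⋅√3]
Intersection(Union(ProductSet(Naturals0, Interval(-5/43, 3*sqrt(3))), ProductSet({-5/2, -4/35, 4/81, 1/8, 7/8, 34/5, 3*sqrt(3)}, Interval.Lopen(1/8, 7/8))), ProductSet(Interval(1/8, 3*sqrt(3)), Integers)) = ProductSet(Range(1, 6, 1), Range(0, 6, 1))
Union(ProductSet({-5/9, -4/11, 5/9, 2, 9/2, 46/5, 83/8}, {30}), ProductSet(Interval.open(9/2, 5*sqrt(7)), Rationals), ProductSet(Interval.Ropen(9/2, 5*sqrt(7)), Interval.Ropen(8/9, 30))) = Union(ProductSet({-5/9, -4/11, 5/9, 2, 9/2, 46/5, 83/8}, {30}), ProductSet(Interval.Ropen(9/2, 5*sqrt(7)), Interval.Ropen(8/9, 30)), ProductSet(Interval.open(9/2, 5*sqrt(7)), Rationals))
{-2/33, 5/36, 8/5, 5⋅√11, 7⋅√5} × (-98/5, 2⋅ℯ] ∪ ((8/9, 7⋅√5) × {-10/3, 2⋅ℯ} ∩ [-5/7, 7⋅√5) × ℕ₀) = {-2/33, 5/36, 8/5, 5⋅√11, 7⋅√5} × (-98/5, 2⋅ℯ]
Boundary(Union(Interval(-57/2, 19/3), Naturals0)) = Union(Complement(Naturals0, Interval.open(-57/2, 19/3)), {-57/2, 19/3})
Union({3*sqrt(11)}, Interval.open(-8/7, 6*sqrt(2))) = Union({3*sqrt(11)}, Interval.open(-8/7, 6*sqrt(2)))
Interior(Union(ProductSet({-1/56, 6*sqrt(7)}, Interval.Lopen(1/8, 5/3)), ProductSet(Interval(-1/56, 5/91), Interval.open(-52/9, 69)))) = ProductSet(Interval.open(-1/56, 5/91), Interval.open(-52/9, 69))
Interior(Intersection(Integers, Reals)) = EmptySet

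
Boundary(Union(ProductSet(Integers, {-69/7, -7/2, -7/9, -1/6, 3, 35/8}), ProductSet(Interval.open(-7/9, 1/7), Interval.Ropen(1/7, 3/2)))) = Union(ProductSet({-7/9, 1/7}, Interval(1/7, 3/2)), ProductSet(Integers, {-69/7, -7/2, -7/9, -1/6, 3, 35/8}), ProductSet(Interval(-7/9, 1/7), {1/7, 3/2}))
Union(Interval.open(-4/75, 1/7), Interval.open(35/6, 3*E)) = Union(Interval.open(-4/75, 1/7), Interval.open(35/6, 3*E))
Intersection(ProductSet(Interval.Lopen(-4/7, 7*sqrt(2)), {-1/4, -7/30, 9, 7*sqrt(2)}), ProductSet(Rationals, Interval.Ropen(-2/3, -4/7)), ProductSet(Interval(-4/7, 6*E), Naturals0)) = EmptySet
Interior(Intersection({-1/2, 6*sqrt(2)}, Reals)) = EmptySet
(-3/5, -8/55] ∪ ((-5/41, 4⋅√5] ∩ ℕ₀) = (-3/5, -8/55] ∪ {0, 1, …, 8}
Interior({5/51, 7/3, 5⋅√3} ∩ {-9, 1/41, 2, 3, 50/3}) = ∅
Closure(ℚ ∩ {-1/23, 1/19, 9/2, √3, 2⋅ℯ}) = {-1/23, 1/19, 9/2}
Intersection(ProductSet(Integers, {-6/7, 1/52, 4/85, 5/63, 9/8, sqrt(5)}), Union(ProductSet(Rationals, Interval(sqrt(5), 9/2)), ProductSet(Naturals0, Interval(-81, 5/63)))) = Union(ProductSet(Integers, {sqrt(5)}), ProductSet(Naturals0, {-6/7, 1/52, 4/85, 5/63}))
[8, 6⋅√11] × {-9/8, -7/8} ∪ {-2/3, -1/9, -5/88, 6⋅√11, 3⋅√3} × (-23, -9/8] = ([8, 6⋅√11] × {-9/8, -7/8}) ∪ ({-2/3, -1/9, -5/88, 6⋅√11, 3⋅√3} × (-23, -9/8])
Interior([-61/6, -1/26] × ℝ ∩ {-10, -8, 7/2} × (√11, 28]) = ∅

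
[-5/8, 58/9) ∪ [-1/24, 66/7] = [-5/8, 66/7]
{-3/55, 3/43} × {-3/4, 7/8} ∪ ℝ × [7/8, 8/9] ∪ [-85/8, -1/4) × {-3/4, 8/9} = ({-3/55, 3/43} × {-3/4, 7/8}) ∪ (ℝ × [7/8, 8/9]) ∪ ([-85/8, -1/4) × {-3/4, 8/9})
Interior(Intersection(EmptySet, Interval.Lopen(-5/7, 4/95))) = EmptySet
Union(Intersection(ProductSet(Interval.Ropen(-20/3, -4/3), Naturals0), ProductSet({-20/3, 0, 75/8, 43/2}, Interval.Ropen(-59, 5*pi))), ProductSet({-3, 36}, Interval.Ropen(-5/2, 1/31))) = Union(ProductSet({-20/3}, Range(0, 16, 1)), ProductSet({-3, 36}, Interval.Ropen(-5/2, 1/31)))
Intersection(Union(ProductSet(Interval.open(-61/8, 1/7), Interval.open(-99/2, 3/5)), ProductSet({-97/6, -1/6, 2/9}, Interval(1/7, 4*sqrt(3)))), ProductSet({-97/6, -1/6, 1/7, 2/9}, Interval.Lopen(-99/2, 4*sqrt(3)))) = Union(ProductSet({-1/6}, Interval.open(-99/2, 3/5)), ProductSet({-97/6, -1/6, 2/9}, Interval(1/7, 4*sqrt(3))))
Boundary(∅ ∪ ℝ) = ∅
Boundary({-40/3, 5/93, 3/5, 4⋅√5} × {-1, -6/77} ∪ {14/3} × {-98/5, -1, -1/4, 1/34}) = ({14/3} × {-98/5, -1, -1/4, 1/34}) ∪ ({-40/3, 5/93, 3/5, 4⋅√5} × {-1, -6/77})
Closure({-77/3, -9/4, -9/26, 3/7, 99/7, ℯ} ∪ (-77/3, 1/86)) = [-77/3, 1/86] ∪ {3/7, 99/7, ℯ}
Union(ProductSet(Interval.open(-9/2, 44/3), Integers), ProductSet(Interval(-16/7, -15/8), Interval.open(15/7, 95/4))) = Union(ProductSet(Interval.open(-9/2, 44/3), Integers), ProductSet(Interval(-16/7, -15/8), Interval.open(15/7, 95/4)))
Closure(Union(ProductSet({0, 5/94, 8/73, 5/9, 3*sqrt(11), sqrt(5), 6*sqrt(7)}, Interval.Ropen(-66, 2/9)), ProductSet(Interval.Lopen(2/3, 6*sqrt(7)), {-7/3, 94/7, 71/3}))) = Union(ProductSet({0, 5/94, 8/73, 5/9, 3*sqrt(11), sqrt(5), 6*sqrt(7)}, Interval(-66, 2/9)), ProductSet(Interval(2/3, 6*sqrt(7)), {-7/3, 94/7, 71/3}))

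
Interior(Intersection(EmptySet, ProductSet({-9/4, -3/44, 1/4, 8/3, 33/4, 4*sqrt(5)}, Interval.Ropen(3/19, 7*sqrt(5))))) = EmptySet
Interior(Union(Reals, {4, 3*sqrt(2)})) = Reals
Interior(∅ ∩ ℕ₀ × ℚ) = ∅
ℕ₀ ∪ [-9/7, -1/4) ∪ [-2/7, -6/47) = [-9/7, -6/47) ∪ ℕ₀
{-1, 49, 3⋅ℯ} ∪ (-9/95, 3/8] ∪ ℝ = (-∞, ∞)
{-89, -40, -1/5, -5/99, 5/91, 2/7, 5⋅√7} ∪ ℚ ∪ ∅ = ℚ ∪ {5⋅√7}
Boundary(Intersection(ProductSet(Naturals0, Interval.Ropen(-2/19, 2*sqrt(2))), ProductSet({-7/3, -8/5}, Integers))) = EmptySet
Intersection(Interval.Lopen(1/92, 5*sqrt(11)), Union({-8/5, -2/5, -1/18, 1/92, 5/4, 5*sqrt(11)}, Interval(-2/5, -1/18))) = {5/4, 5*sqrt(11)}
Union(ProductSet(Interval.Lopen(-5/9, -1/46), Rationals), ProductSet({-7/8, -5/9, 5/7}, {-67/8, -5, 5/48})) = Union(ProductSet({-7/8, -5/9, 5/7}, {-67/8, -5, 5/48}), ProductSet(Interval.Lopen(-5/9, -1/46), Rationals))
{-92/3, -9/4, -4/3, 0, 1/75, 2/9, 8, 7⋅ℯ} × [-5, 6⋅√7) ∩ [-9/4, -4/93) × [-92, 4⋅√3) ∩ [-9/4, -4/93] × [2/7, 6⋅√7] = {-9/4, -4/3} × [2/7, 4⋅√3)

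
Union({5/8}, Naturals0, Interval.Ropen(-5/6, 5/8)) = Union(Interval(-5/6, 5/8), Naturals0)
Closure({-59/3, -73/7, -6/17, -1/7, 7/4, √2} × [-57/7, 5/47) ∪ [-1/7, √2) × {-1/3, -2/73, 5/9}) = ([-1/7, √2] × {-1/3, -2/73, 5/9}) ∪ ({-59/3, -73/7, -6/17, -1/7, 7/4, √2} × [-57/7, 5/47])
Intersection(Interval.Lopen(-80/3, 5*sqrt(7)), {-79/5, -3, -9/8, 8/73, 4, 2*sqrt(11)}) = {-79/5, -3, -9/8, 8/73, 4, 2*sqrt(11)}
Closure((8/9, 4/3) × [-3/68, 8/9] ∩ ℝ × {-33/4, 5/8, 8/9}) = [8/9, 4/3] × {5/8, 8/9}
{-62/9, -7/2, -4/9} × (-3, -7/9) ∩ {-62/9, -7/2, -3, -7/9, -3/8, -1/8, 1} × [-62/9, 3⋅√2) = {-62/9, -7/2} × (-3, -7/9)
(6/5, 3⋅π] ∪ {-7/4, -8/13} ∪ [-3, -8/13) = [-3, -8/13] ∪ (6/5, 3⋅π]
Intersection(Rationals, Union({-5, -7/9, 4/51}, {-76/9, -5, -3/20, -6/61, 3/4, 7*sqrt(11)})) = {-76/9, -5, -7/9, -3/20, -6/61, 4/51, 3/4}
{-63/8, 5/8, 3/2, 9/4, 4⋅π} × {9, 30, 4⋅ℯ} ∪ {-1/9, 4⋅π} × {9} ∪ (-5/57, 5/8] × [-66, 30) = ({-1/9, 4⋅π} × {9}) ∪ ((-5/57, 5/8] × [-66, 30)) ∪ ({-63/8, 5/8, 3/2, 9/4, 4⋅π} × {9, 30, 4⋅ℯ})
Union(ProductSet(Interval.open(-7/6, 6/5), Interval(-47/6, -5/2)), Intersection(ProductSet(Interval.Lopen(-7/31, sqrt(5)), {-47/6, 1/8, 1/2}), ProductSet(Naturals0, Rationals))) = Union(ProductSet(Interval.open(-7/6, 6/5), Interval(-47/6, -5/2)), ProductSet(Range(0, 3, 1), {-47/6, 1/8, 1/2}))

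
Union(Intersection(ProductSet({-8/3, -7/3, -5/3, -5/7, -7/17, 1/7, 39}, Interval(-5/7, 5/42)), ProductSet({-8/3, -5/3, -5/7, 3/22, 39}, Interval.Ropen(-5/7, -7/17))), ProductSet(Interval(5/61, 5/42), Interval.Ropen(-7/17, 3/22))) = Union(ProductSet({-8/3, -5/3, -5/7, 39}, Interval.Ropen(-5/7, -7/17)), ProductSet(Interval(5/61, 5/42), Interval.Ropen(-7/17, 3/22)))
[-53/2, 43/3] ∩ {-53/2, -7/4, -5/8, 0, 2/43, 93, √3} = {-53/2, -7/4, -5/8, 0, 2/43, √3}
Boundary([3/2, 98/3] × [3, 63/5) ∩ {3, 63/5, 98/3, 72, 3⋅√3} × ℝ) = {3, 63/5, 98/3, 3⋅√3} × [3, 63/5]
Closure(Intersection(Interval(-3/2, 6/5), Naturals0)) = Range(0, 2, 1)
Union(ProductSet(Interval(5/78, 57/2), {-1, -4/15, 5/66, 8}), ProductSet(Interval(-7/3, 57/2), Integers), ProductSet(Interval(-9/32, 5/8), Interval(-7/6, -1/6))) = Union(ProductSet(Interval(-7/3, 57/2), Integers), ProductSet(Interval(-9/32, 5/8), Interval(-7/6, -1/6)), ProductSet(Interval(5/78, 57/2), {-1, -4/15, 5/66, 8}))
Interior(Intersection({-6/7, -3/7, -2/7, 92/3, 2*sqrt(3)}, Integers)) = EmptySet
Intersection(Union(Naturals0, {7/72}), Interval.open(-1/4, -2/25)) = EmptySet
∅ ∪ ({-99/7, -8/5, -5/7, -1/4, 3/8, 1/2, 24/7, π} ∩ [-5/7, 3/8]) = {-5/7, -1/4, 3/8}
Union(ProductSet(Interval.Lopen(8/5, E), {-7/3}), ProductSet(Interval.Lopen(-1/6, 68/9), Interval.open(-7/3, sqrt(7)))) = Union(ProductSet(Interval.Lopen(-1/6, 68/9), Interval.open(-7/3, sqrt(7))), ProductSet(Interval.Lopen(8/5, E), {-7/3}))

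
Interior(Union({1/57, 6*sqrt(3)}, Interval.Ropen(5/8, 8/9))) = Interval.open(5/8, 8/9)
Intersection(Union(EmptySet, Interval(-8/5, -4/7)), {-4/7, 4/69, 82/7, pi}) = {-4/7}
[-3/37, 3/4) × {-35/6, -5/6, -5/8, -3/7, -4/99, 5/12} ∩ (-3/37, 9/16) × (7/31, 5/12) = ∅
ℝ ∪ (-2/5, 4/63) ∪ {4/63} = (-∞, ∞)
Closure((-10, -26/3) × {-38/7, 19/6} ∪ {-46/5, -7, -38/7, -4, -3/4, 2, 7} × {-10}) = ([-10, -26/3] × {-38/7, 19/6}) ∪ ({-46/5, -7, -38/7, -4, -3/4, 2, 7} × {-10})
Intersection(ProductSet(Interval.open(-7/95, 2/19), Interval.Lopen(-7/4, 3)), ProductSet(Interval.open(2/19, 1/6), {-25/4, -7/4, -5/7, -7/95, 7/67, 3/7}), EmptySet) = EmptySet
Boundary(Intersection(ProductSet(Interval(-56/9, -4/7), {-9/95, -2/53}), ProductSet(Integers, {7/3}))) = EmptySet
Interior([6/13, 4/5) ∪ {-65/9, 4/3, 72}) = (6/13, 4/5)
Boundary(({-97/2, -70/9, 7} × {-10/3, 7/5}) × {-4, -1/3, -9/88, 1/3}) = ({-97/2, -70/9, 7} × {-10/3, 7/5}) × {-4, -1/3, -9/88, 1/3}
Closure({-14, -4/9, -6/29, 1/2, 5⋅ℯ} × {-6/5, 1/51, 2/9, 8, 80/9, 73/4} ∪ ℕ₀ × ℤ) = (ℕ₀ × ℤ) ∪ ({-14, -4/9, -6/29, 1/2, 5⋅ℯ} × {-6/5, 1/51, 2/9, 8, 80/9, 73/4})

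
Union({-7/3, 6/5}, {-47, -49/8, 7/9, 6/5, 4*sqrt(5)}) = {-47, -49/8, -7/3, 7/9, 6/5, 4*sqrt(5)}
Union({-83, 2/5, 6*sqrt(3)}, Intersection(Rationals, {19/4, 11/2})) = {-83, 2/5, 19/4, 11/2, 6*sqrt(3)}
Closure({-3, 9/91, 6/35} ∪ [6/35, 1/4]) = {-3, 9/91} ∪ [6/35, 1/4]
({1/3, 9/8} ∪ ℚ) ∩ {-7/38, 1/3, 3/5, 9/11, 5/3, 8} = {-7/38, 1/3, 3/5, 9/11, 5/3, 8}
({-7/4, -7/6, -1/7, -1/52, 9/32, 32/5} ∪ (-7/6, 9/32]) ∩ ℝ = {-7/4, 32/5} ∪ [-7/6, 9/32]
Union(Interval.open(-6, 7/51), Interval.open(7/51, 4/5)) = Union(Interval.open(-6, 7/51), Interval.open(7/51, 4/5))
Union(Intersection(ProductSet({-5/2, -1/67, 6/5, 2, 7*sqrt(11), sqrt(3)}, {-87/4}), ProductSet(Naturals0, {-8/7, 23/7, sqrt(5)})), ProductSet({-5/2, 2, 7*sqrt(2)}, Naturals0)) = ProductSet({-5/2, 2, 7*sqrt(2)}, Naturals0)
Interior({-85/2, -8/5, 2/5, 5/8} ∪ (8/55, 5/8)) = (8/55, 5/8)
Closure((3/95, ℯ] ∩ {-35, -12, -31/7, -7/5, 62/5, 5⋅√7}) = ∅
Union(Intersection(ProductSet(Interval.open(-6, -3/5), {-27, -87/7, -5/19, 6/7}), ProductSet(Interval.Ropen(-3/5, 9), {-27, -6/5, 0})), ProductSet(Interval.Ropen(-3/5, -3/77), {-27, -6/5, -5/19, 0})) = ProductSet(Interval.Ropen(-3/5, -3/77), {-27, -6/5, -5/19, 0})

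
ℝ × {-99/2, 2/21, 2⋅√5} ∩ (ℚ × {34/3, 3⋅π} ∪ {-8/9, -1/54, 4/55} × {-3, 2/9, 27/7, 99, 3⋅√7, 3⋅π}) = ∅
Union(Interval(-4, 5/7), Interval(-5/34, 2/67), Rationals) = Union(Interval(-4, 5/7), Rationals)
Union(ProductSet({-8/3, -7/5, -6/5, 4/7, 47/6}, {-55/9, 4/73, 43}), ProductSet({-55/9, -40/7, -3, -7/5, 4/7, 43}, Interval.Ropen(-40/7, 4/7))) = Union(ProductSet({-8/3, -7/5, -6/5, 4/7, 47/6}, {-55/9, 4/73, 43}), ProductSet({-55/9, -40/7, -3, -7/5, 4/7, 43}, Interval.Ropen(-40/7, 4/7)))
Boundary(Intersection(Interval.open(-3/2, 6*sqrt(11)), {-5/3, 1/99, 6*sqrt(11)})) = {1/99}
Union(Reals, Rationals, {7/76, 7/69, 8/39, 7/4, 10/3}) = Reals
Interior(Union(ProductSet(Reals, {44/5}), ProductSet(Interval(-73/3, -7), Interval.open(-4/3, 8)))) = ProductSet(Interval.open(-73/3, -7), Interval.open(-4/3, 8))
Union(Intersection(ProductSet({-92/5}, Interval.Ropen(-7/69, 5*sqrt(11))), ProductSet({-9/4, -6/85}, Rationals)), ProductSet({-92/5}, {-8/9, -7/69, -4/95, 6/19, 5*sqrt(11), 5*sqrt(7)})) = ProductSet({-92/5}, {-8/9, -7/69, -4/95, 6/19, 5*sqrt(11), 5*sqrt(7)})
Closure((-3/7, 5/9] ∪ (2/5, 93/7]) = [-3/7, 93/7]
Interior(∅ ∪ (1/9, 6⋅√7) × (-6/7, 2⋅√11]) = (1/9, 6⋅√7) × (-6/7, 2⋅√11)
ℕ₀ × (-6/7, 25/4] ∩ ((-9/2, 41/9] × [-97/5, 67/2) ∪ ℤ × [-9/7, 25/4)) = (ℕ₀ × (-6/7, 25/4)) ∪ ({0, 1, …, 4} × (-6/7, 25/4])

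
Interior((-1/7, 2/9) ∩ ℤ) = ∅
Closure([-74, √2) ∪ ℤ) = ℤ ∪ [-74, √2]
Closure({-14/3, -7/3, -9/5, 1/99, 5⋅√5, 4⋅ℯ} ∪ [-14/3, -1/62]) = [-14/3, -1/62] ∪ {1/99, 5⋅√5, 4⋅ℯ}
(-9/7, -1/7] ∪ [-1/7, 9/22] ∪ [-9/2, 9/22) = [-9/2, 9/22]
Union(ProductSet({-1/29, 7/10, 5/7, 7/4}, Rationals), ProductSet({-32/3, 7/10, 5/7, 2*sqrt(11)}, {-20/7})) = Union(ProductSet({-32/3, 7/10, 5/7, 2*sqrt(11)}, {-20/7}), ProductSet({-1/29, 7/10, 5/7, 7/4}, Rationals))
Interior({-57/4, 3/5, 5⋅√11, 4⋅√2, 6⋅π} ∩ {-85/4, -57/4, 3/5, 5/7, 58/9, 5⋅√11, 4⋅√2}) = ∅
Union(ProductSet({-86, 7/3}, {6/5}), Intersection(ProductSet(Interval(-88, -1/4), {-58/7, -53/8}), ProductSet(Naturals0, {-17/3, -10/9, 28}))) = ProductSet({-86, 7/3}, {6/5})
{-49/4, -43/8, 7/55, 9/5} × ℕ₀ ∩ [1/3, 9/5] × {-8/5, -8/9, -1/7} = ∅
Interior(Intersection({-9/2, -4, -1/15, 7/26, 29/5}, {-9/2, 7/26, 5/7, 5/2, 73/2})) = EmptySet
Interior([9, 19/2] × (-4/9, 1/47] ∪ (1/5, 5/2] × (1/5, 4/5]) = ((1/5, 5/2) × (1/5, 4/5)) ∪ ((9, 19/2) × (-4/9, 1/47))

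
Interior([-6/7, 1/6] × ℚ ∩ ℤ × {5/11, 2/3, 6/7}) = ∅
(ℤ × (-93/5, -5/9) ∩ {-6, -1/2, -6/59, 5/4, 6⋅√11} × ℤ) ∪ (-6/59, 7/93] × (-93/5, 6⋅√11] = ({-6} × {-18, -17, …, -1}) ∪ ((-6/59, 7/93] × (-93/5, 6⋅√11])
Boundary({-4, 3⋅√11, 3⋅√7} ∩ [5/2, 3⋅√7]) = {3⋅√7}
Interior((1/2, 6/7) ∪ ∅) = (1/2, 6/7)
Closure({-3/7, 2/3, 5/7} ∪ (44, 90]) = {-3/7, 2/3, 5/7} ∪ [44, 90]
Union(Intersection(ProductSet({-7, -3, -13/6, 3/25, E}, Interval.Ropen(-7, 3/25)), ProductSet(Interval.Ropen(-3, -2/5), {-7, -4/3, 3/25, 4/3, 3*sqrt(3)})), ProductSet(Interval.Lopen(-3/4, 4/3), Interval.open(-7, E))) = Union(ProductSet({-3, -13/6}, {-7, -4/3}), ProductSet(Interval.Lopen(-3/4, 4/3), Interval.open(-7, E)))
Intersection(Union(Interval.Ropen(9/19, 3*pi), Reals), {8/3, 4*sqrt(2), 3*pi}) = {8/3, 4*sqrt(2), 3*pi}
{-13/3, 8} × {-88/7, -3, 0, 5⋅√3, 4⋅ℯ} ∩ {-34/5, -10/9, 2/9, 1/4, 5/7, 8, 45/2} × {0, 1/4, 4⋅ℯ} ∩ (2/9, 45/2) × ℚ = {8} × {0}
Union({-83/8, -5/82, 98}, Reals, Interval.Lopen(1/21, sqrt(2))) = Interval(-oo, oo)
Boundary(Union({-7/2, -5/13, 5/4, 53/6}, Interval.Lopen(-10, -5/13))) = {-10, -5/13, 5/4, 53/6}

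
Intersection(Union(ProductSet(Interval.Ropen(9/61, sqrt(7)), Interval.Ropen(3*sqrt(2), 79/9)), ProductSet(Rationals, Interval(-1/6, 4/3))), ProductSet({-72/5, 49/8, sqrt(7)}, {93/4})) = EmptySet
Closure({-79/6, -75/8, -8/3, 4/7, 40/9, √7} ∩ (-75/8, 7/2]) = {-8/3, 4/7, √7}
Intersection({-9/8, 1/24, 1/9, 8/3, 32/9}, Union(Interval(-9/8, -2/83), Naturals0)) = {-9/8}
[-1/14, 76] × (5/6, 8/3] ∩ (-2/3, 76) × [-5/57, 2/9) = ∅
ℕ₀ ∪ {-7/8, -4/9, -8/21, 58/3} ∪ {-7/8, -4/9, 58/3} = {-7/8, -4/9, -8/21, 58/3} ∪ ℕ₀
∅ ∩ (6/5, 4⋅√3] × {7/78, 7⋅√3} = ∅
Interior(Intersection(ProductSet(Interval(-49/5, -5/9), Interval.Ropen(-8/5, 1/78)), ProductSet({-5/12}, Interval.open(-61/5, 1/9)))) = EmptySet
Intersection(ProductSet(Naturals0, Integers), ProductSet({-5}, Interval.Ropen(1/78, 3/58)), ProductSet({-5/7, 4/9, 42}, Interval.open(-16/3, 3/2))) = EmptySet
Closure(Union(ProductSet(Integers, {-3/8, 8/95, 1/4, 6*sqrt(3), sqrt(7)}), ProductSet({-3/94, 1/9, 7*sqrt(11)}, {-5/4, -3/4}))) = Union(ProductSet({-3/94, 1/9, 7*sqrt(11)}, {-5/4, -3/4}), ProductSet(Integers, {-3/8, 8/95, 1/4, 6*sqrt(3), sqrt(7)}))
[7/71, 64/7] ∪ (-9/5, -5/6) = (-9/5, -5/6) ∪ [7/71, 64/7]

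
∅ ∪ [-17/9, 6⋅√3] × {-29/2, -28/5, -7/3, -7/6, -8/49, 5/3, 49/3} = [-17/9, 6⋅√3] × {-29/2, -28/5, -7/3, -7/6, -8/49, 5/3, 49/3}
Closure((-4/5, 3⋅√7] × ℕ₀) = [-4/5, 3⋅√7] × ℕ₀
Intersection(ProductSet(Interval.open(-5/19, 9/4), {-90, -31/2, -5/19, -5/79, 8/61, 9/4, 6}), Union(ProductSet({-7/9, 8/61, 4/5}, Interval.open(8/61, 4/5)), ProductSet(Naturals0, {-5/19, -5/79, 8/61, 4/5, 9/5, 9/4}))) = ProductSet(Range(0, 3, 1), {-5/19, -5/79, 8/61, 9/4})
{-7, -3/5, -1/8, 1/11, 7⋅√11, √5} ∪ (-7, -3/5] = [-7, -3/5] ∪ {-1/8, 1/11, 7⋅√11, √5}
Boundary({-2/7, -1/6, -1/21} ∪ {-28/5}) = {-28/5, -2/7, -1/6, -1/21}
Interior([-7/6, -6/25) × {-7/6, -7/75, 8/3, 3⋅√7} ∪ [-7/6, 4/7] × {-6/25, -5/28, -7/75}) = ∅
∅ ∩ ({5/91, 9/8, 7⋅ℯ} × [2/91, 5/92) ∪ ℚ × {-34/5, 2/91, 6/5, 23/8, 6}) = ∅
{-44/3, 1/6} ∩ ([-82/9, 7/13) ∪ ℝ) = {-44/3, 1/6}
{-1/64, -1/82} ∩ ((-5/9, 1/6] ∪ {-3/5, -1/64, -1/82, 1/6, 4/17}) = {-1/64, -1/82}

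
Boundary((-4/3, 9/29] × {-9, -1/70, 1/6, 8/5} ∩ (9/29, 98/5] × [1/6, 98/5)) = ∅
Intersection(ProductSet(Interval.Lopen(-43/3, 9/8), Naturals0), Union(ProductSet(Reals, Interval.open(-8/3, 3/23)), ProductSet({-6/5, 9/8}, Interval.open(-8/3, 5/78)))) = ProductSet(Interval.Lopen(-43/3, 9/8), Range(0, 1, 1))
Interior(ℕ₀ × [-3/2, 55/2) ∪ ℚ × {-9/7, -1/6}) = ∅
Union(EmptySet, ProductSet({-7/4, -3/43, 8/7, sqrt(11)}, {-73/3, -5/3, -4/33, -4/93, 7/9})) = ProductSet({-7/4, -3/43, 8/7, sqrt(11)}, {-73/3, -5/3, -4/33, -4/93, 7/9})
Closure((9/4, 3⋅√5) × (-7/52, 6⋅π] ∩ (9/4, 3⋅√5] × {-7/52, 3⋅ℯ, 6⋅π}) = [9/4, 3⋅√5] × {3⋅ℯ, 6⋅π}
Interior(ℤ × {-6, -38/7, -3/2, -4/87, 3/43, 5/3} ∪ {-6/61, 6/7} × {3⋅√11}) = ∅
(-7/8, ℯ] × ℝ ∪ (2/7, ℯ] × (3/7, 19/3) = (-7/8, ℯ] × ℝ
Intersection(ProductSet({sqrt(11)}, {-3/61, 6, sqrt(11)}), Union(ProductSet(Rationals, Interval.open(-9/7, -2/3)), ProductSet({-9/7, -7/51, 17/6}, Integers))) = EmptySet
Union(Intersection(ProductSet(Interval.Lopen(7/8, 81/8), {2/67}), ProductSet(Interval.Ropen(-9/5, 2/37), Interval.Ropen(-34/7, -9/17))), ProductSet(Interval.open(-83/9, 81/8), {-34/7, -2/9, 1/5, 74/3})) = ProductSet(Interval.open(-83/9, 81/8), {-34/7, -2/9, 1/5, 74/3})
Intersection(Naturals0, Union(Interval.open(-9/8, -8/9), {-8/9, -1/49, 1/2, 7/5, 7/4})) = EmptySet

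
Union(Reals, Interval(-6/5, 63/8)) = Interval(-oo, oo)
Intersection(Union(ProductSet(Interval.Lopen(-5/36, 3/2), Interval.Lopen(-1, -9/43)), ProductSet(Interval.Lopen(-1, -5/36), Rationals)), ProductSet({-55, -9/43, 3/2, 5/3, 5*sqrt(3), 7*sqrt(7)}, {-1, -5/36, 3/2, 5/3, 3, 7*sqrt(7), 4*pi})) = ProductSet({-9/43}, {-1, -5/36, 3/2, 5/3, 3})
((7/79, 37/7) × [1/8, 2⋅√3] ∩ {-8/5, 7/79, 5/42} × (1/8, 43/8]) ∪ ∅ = {5/42} × (1/8, 2⋅√3]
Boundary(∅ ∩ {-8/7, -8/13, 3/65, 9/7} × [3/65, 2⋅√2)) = ∅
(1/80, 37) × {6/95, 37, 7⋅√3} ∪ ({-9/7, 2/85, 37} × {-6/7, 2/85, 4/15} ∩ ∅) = (1/80, 37) × {6/95, 37, 7⋅√3}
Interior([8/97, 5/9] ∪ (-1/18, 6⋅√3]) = (-1/18, 6⋅√3)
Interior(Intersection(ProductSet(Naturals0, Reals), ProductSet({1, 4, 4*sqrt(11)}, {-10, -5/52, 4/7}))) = EmptySet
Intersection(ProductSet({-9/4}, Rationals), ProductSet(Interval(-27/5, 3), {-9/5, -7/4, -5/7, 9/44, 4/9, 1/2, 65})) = ProductSet({-9/4}, {-9/5, -7/4, -5/7, 9/44, 4/9, 1/2, 65})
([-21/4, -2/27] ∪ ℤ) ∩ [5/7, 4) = {1, 2, 3}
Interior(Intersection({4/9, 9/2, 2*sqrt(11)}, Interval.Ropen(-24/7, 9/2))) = EmptySet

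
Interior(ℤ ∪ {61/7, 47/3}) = ∅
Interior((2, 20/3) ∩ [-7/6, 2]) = ∅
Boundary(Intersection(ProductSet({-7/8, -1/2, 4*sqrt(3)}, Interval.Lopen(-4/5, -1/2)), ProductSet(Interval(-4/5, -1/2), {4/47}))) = EmptySet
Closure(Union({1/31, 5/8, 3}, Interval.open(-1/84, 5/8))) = Union({3}, Interval(-1/84, 5/8))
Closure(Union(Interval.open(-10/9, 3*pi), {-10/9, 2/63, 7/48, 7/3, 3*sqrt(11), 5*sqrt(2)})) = Union({3*sqrt(11)}, Interval(-10/9, 3*pi))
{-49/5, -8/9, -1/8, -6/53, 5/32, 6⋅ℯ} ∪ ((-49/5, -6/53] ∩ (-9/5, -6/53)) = {-49/5, 5/32, 6⋅ℯ} ∪ (-9/5, -6/53]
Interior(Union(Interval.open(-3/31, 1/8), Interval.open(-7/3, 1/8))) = Interval.open(-7/3, 1/8)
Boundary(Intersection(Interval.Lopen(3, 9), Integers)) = Range(4, 10, 1)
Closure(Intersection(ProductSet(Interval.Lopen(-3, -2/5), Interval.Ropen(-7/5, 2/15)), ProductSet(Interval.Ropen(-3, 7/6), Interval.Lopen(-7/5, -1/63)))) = Union(ProductSet({-3, -2/5}, Interval(-7/5, -1/63)), ProductSet(Interval(-3, -2/5), {-7/5, -1/63}), ProductSet(Interval.Lopen(-3, -2/5), Interval.Lopen(-7/5, -1/63)))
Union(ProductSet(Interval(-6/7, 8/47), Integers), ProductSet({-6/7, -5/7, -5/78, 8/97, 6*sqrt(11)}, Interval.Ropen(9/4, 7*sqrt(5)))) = Union(ProductSet({-6/7, -5/7, -5/78, 8/97, 6*sqrt(11)}, Interval.Ropen(9/4, 7*sqrt(5))), ProductSet(Interval(-6/7, 8/47), Integers))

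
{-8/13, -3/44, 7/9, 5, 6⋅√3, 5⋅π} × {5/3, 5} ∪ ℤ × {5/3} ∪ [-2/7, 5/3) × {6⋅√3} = (ℤ × {5/3}) ∪ ([-2/7, 5/3) × {6⋅√3}) ∪ ({-8/13, -3/44, 7/9, 5, 6⋅√3, 5⋅π} × {5/3, 5})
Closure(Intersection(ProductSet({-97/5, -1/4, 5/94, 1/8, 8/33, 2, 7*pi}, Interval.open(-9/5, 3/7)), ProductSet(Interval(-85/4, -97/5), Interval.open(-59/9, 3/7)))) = ProductSet({-97/5}, Interval(-9/5, 3/7))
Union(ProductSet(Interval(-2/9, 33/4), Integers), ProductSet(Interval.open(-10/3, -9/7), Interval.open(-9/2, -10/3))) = Union(ProductSet(Interval.open(-10/3, -9/7), Interval.open(-9/2, -10/3)), ProductSet(Interval(-2/9, 33/4), Integers))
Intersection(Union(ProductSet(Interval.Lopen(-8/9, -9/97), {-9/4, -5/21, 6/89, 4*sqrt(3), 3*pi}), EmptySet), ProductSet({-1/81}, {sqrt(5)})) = EmptySet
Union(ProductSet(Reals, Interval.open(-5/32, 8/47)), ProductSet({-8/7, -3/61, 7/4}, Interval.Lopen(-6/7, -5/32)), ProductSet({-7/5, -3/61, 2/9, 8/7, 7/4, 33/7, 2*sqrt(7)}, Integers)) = Union(ProductSet({-8/7, -3/61, 7/4}, Interval.Lopen(-6/7, -5/32)), ProductSet({-7/5, -3/61, 2/9, 8/7, 7/4, 33/7, 2*sqrt(7)}, Integers), ProductSet(Reals, Interval.open(-5/32, 8/47)))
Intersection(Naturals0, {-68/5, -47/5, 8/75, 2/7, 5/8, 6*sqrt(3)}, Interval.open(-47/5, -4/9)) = EmptySet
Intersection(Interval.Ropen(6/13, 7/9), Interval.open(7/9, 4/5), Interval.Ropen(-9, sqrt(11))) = EmptySet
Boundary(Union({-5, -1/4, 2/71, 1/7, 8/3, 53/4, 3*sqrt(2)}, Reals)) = EmptySet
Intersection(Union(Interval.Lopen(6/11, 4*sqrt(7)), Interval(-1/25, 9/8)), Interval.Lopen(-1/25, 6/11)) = Interval.Lopen(-1/25, 6/11)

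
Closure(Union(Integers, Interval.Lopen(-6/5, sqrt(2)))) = Union(Integers, Interval(-6/5, sqrt(2)))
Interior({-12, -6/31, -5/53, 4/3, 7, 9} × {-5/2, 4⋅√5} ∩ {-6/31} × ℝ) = ∅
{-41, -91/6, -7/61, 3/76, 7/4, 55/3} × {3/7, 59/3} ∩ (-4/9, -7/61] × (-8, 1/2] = {-7/61} × {3/7}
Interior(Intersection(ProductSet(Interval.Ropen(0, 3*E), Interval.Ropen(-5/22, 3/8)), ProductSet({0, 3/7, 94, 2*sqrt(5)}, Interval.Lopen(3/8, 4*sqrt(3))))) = EmptySet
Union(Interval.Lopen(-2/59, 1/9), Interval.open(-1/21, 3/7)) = Interval.open(-1/21, 3/7)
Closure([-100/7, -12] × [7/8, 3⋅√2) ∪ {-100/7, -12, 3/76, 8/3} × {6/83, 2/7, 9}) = ({-100/7, -12, 3/76, 8/3} × {6/83, 2/7, 9}) ∪ ([-100/7, -12] × [7/8, 3⋅√2])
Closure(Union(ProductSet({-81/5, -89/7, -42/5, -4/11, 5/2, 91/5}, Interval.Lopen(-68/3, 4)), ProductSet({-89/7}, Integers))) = Union(ProductSet({-89/7}, Integers), ProductSet({-81/5, -89/7, -42/5, -4/11, 5/2, 91/5}, Interval(-68/3, 4)))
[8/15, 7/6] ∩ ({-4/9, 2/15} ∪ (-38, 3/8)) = ∅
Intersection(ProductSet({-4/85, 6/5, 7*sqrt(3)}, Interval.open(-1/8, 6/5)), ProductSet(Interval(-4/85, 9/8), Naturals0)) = ProductSet({-4/85}, Range(0, 2, 1))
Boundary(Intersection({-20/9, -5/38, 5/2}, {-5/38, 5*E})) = {-5/38}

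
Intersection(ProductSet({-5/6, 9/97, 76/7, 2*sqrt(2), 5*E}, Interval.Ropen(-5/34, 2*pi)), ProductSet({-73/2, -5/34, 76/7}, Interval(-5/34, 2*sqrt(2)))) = ProductSet({76/7}, Interval(-5/34, 2*sqrt(2)))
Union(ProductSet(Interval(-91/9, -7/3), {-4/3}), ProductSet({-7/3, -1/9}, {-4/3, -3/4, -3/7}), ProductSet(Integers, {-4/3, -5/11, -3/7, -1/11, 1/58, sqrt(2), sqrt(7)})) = Union(ProductSet({-7/3, -1/9}, {-4/3, -3/4, -3/7}), ProductSet(Integers, {-4/3, -5/11, -3/7, -1/11, 1/58, sqrt(2), sqrt(7)}), ProductSet(Interval(-91/9, -7/3), {-4/3}))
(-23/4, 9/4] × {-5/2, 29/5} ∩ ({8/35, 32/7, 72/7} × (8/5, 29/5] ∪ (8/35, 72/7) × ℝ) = ({8/35} × {29/5}) ∪ ((8/35, 9/4] × {-5/2, 29/5})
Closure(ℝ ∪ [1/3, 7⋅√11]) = (-∞, ∞)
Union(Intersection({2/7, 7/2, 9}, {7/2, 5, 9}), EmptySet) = {7/2, 9}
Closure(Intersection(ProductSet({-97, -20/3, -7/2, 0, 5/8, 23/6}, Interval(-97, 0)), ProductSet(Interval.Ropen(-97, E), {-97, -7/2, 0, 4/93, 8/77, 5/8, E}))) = ProductSet({-97, -20/3, -7/2, 0, 5/8}, {-97, -7/2, 0})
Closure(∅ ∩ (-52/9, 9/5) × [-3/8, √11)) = ∅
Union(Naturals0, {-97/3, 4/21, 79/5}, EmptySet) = Union({-97/3, 4/21, 79/5}, Naturals0)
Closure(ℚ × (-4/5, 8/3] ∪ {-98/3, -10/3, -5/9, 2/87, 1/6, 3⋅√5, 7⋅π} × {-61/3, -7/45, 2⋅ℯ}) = (ℝ × [-4/5, 8/3]) ∪ ({-98/3, -10/3, -5/9, 2/87, 1/6, 3⋅√5, 7⋅π} × {-61/3, -7/45, 2⋅ℯ})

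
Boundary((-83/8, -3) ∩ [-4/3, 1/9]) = ∅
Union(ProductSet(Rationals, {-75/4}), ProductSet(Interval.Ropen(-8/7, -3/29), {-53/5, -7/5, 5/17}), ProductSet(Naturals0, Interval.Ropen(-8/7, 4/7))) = Union(ProductSet(Interval.Ropen(-8/7, -3/29), {-53/5, -7/5, 5/17}), ProductSet(Naturals0, Interval.Ropen(-8/7, 4/7)), ProductSet(Rationals, {-75/4}))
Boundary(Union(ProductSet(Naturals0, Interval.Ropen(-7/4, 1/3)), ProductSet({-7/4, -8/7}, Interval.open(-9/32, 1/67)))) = Union(ProductSet({-7/4, -8/7}, Interval(-9/32, 1/67)), ProductSet(Naturals0, Interval(-7/4, 1/3)))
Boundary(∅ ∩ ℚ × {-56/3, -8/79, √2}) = ∅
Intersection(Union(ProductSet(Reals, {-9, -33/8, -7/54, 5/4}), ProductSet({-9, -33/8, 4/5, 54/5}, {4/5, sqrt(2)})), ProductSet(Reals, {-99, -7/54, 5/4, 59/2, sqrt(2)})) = Union(ProductSet({-9, -33/8, 4/5, 54/5}, {sqrt(2)}), ProductSet(Reals, {-7/54, 5/4}))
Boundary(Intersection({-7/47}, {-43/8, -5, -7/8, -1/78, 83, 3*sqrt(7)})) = EmptySet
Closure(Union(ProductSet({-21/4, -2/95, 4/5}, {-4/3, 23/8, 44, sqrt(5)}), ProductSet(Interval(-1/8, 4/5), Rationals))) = Union(ProductSet({-21/4, -2/95, 4/5}, {-4/3, 23/8, 44, sqrt(5)}), ProductSet(Interval(-1/8, 4/5), Reals))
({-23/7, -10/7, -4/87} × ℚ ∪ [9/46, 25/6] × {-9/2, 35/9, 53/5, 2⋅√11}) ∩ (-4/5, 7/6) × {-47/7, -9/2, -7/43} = ({-4/87} × {-47/7, -9/2, -7/43}) ∪ ([9/46, 7/6) × {-9/2})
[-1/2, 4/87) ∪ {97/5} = [-1/2, 4/87) ∪ {97/5}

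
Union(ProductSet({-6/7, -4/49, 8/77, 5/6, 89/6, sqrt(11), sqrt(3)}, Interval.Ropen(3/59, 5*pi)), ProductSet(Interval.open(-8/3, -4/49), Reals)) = Union(ProductSet({-6/7, -4/49, 8/77, 5/6, 89/6, sqrt(11), sqrt(3)}, Interval.Ropen(3/59, 5*pi)), ProductSet(Interval.open(-8/3, -4/49), Reals))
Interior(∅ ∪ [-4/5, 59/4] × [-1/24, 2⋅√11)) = (-4/5, 59/4) × (-1/24, 2⋅√11)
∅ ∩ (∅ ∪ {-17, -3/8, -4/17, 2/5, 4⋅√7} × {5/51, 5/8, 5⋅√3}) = ∅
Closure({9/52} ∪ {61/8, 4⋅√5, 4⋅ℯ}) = {9/52, 61/8, 4⋅√5, 4⋅ℯ}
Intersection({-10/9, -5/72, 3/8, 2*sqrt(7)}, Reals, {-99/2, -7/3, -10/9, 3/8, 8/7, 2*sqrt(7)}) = {-10/9, 3/8, 2*sqrt(7)}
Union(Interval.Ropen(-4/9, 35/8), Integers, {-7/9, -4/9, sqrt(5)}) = Union({-7/9}, Integers, Interval.Ropen(-4/9, 35/8))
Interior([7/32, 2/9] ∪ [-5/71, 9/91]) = (-5/71, 9/91) ∪ (7/32, 2/9)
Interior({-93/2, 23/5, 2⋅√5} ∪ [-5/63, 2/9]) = (-5/63, 2/9)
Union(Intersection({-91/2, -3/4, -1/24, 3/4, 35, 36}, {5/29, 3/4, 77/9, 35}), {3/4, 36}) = {3/4, 35, 36}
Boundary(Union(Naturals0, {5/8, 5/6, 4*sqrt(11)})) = Union({5/8, 5/6, 4*sqrt(11)}, Naturals0)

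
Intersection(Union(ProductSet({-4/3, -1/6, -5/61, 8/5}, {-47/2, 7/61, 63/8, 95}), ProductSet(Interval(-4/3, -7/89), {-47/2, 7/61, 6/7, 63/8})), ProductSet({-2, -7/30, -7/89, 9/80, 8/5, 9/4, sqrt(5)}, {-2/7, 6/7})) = ProductSet({-7/30, -7/89}, {6/7})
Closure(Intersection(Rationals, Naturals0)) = Naturals0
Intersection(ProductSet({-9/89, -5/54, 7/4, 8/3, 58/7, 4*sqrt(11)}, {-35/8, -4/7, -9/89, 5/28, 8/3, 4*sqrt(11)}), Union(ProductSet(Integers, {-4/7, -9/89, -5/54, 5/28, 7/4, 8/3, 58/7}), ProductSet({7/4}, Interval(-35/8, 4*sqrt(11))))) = ProductSet({7/4}, {-35/8, -4/7, -9/89, 5/28, 8/3, 4*sqrt(11)})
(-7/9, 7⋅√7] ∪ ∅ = (-7/9, 7⋅√7]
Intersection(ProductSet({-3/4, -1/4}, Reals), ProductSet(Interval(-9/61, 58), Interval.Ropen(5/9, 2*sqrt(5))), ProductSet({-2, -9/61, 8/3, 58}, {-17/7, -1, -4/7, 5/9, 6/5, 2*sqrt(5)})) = EmptySet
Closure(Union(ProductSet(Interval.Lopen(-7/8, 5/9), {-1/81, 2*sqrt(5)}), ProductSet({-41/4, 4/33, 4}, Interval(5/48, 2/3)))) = Union(ProductSet({-41/4, 4/33, 4}, Interval(5/48, 2/3)), ProductSet(Interval(-7/8, 5/9), {-1/81, 2*sqrt(5)}))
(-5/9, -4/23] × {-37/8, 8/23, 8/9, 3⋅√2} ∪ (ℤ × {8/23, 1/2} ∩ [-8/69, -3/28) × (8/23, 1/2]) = (-5/9, -4/23] × {-37/8, 8/23, 8/9, 3⋅√2}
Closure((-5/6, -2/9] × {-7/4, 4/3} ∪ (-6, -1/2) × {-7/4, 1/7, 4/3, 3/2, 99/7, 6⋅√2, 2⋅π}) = ([-5/6, -2/9] × {-7/4, 4/3}) ∪ ([-6, -1/2] × {-7/4, 1/7, 4/3, 3/2, 99/7, 6⋅√2, 2⋅π})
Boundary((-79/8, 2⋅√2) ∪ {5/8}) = {-79/8, 2⋅√2}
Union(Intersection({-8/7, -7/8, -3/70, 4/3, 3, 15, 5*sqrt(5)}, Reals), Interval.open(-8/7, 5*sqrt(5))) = Union({15}, Interval(-8/7, 5*sqrt(5)))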